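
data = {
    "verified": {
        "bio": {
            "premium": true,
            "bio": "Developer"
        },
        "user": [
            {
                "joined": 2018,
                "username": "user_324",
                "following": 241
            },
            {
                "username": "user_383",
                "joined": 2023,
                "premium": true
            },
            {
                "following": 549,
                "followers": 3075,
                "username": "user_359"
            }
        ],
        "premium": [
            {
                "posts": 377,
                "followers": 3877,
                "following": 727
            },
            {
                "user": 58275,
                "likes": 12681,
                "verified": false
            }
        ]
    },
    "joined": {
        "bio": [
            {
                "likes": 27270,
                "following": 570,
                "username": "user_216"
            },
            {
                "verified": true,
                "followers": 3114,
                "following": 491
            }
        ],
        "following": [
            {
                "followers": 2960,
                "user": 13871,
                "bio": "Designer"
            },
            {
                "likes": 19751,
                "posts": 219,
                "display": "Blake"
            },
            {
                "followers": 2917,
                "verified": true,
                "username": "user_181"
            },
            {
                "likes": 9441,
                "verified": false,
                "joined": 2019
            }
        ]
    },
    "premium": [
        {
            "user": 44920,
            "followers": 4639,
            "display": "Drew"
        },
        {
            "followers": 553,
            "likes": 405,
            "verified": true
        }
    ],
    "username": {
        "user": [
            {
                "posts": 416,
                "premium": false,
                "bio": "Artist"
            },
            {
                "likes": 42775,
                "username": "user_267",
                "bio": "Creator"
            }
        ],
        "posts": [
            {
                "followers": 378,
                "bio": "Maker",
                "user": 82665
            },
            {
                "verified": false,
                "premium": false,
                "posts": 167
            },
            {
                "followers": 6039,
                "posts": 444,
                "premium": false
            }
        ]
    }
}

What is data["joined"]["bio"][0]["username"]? "user_216"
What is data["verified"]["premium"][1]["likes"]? 12681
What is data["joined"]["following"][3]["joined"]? 2019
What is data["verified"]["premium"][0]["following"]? 727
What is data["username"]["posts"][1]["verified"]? False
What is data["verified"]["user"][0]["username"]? "user_324"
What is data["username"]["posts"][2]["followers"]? 6039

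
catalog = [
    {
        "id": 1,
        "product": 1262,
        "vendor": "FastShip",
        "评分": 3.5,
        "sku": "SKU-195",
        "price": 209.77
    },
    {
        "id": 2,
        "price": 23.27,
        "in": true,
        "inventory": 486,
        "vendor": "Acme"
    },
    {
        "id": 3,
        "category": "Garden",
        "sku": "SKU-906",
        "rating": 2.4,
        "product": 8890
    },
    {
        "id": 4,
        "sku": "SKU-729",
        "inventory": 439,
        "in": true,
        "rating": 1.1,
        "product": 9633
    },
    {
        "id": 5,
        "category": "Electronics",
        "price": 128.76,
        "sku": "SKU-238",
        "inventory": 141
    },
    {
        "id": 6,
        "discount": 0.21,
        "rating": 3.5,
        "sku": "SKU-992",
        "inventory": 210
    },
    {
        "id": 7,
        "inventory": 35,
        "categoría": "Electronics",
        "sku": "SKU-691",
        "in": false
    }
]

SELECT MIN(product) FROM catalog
1262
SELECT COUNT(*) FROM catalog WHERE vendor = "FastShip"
1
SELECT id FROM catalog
[1, 2, 3, 4, 5, 6, 7]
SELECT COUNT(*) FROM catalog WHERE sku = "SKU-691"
1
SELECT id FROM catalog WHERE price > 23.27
[1, 5]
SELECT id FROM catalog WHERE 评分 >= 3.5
[1]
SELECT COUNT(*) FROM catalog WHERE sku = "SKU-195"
1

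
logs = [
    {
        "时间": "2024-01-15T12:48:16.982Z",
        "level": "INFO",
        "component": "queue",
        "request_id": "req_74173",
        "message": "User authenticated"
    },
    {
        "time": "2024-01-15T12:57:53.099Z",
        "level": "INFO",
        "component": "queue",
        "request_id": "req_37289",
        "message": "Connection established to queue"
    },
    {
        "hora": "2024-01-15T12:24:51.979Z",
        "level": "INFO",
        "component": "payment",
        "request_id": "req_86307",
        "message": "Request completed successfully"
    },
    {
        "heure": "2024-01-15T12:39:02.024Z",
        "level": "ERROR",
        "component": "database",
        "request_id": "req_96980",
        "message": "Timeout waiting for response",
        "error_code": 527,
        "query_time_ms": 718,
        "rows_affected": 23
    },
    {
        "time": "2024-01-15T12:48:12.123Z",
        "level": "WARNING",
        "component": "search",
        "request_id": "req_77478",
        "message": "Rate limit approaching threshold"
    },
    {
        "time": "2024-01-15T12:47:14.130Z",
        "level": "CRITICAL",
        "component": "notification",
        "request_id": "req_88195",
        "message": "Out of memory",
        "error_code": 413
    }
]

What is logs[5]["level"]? "CRITICAL"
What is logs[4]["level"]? "WARNING"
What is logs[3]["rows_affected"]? 23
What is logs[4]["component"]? "search"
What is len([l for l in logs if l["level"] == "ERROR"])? 1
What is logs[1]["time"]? "2024-01-15T12:57:53.099Z"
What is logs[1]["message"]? "Connection established to queue"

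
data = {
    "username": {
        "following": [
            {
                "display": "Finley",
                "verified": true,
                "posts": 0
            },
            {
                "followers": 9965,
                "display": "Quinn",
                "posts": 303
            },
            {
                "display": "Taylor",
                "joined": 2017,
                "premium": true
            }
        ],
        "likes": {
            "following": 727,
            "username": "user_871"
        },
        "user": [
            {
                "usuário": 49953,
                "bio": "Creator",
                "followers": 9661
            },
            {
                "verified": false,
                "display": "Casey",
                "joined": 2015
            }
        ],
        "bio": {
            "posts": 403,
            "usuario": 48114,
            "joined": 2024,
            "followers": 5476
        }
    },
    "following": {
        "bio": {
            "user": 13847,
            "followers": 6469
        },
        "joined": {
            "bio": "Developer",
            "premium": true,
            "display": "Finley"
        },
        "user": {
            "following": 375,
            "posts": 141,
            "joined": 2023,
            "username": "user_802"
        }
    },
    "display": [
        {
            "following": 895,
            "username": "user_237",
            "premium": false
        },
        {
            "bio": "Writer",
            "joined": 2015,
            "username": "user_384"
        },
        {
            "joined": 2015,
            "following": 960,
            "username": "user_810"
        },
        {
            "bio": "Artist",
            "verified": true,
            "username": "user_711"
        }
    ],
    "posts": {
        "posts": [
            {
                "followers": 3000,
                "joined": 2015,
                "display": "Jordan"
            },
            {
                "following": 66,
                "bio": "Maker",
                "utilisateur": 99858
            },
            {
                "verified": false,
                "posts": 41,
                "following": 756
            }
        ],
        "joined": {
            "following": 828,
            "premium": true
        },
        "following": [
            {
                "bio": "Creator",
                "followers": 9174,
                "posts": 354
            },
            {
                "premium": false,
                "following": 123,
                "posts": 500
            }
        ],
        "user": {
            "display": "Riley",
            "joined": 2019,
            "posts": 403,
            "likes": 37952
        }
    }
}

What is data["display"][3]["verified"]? True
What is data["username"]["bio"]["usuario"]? 48114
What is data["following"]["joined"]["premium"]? True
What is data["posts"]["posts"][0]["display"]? "Jordan"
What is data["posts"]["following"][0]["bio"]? "Creator"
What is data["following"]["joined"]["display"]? "Finley"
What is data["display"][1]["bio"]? "Writer"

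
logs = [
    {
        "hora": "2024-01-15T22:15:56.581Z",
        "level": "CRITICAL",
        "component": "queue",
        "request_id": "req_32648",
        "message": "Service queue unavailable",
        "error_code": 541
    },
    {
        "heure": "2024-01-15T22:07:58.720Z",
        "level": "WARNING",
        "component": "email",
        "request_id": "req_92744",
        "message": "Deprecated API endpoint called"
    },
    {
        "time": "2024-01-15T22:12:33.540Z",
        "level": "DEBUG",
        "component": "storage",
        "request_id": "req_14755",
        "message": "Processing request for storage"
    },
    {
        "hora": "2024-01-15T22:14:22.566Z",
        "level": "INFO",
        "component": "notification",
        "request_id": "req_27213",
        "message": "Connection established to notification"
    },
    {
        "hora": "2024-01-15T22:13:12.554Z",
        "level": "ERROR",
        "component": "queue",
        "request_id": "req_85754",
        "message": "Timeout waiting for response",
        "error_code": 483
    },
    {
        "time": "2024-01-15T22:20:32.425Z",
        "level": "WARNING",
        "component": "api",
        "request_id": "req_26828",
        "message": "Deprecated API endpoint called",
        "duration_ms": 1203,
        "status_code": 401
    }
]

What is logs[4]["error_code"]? 483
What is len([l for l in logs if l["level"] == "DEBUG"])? 1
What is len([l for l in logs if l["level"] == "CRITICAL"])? 1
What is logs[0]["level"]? "CRITICAL"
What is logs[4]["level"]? "ERROR"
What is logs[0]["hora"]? "2024-01-15T22:15:56.581Z"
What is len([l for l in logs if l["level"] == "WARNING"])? 2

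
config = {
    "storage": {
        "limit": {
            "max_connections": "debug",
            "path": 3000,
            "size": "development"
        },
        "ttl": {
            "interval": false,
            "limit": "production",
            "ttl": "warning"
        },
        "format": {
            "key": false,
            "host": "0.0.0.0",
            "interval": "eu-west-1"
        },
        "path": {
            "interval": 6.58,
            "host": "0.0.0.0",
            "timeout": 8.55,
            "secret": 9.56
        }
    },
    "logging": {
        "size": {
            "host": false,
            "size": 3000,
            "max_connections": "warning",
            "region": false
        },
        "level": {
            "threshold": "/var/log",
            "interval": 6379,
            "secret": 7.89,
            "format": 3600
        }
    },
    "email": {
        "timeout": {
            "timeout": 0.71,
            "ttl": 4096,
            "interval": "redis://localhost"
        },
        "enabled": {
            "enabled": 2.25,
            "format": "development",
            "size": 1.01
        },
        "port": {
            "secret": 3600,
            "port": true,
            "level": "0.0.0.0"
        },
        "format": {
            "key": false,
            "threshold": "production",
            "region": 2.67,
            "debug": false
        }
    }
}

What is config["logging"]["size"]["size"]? 3000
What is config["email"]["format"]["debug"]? False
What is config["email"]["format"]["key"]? False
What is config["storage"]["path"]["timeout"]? 8.55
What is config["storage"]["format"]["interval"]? "eu-west-1"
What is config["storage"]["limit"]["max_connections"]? "debug"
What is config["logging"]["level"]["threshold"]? "/var/log"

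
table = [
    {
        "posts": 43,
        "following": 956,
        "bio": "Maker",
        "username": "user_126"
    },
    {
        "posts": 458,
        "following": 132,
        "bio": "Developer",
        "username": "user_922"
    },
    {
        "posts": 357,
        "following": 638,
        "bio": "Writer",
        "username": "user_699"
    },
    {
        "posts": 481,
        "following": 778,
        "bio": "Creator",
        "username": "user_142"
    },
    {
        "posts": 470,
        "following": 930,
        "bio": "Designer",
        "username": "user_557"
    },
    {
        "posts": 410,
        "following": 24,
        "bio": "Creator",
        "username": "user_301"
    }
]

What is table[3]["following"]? 778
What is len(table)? 6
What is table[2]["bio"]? "Writer"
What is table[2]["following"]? 638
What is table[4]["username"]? "user_557"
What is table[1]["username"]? "user_922"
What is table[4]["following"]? 930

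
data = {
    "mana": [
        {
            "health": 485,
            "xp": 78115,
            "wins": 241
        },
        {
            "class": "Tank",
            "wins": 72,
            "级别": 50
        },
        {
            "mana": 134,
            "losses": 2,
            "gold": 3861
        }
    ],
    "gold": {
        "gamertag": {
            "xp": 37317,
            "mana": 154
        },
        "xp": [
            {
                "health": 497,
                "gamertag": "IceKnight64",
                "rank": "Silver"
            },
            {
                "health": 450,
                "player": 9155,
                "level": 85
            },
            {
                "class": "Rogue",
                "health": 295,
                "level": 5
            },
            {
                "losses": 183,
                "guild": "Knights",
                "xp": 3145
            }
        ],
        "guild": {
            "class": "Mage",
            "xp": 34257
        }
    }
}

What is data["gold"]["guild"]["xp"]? 34257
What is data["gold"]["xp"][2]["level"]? 5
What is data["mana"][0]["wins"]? 241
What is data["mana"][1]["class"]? "Tank"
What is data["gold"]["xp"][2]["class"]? "Rogue"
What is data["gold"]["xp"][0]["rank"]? "Silver"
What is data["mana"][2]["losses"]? 2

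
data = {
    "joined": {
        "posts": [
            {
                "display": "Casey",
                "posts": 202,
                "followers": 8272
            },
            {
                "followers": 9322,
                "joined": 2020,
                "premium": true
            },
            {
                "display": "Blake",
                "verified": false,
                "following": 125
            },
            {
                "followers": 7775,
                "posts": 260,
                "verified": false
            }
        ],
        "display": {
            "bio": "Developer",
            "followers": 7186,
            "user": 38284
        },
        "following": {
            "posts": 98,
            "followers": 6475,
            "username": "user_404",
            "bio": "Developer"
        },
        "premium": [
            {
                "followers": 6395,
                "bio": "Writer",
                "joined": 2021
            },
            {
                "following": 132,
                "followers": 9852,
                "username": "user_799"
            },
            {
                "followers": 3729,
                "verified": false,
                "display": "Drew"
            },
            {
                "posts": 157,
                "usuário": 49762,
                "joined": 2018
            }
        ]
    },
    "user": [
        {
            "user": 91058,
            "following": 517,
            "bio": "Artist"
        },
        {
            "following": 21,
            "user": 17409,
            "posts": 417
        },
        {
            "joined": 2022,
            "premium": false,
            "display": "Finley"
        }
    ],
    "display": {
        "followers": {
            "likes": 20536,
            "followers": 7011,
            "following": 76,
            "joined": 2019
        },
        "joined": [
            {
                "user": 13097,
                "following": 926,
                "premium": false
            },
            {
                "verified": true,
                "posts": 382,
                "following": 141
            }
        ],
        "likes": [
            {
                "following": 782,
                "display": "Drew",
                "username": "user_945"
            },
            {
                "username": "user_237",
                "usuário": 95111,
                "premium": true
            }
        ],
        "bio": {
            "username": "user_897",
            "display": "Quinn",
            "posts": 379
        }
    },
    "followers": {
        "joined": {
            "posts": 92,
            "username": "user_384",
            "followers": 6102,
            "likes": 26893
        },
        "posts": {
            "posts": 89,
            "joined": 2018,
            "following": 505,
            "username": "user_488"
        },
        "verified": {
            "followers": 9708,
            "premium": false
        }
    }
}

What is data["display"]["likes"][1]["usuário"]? 95111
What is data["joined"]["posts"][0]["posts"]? 202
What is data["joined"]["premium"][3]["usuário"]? 49762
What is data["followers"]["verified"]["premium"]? False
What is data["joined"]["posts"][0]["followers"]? 8272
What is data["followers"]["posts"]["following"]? 505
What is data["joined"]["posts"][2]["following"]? 125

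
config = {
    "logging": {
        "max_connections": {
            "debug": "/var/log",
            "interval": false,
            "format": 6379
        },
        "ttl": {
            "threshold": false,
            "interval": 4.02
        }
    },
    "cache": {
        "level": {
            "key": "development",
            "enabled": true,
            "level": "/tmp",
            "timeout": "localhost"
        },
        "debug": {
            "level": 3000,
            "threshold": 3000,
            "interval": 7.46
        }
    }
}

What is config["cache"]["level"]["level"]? "/tmp"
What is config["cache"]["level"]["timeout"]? "localhost"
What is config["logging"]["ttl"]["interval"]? 4.02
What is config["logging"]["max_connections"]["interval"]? False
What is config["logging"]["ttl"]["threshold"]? False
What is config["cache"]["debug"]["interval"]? 7.46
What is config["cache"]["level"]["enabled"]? True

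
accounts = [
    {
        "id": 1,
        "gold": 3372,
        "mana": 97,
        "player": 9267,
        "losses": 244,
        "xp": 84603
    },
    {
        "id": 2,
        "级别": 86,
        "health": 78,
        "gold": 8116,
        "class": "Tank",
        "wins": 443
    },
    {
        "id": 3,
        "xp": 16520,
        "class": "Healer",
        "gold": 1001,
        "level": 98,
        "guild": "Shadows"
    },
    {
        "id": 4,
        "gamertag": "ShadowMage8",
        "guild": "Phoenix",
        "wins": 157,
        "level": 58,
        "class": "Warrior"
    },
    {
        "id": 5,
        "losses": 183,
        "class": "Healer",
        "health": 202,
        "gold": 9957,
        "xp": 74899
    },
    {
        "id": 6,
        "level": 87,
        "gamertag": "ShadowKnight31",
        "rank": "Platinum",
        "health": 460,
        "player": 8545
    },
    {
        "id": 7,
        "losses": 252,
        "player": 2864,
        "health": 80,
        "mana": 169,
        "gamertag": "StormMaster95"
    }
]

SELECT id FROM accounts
[1, 2, 3, 4, 5, 6, 7]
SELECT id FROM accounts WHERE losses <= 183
[5]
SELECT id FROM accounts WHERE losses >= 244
[1, 7]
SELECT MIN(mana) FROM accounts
97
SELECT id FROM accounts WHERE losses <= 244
[1, 5]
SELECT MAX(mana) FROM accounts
169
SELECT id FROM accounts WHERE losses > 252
[]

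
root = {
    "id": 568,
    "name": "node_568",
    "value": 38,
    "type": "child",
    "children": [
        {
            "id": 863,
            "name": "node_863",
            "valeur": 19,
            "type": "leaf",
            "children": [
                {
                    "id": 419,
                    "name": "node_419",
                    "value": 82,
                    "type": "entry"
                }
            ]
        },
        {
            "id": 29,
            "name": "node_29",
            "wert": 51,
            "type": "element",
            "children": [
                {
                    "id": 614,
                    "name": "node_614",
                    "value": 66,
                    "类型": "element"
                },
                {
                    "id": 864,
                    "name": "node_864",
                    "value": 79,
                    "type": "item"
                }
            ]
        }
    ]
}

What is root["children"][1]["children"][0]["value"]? 66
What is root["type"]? "child"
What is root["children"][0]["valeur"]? 19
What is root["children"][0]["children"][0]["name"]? "node_419"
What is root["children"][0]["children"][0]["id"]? 419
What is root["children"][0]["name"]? "node_863"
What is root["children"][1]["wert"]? 51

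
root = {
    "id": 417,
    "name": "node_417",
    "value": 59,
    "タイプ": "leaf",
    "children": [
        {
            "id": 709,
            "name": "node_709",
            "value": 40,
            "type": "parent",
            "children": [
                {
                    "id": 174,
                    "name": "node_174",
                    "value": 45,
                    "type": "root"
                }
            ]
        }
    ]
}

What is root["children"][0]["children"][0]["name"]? "node_174"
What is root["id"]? 417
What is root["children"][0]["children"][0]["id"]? 174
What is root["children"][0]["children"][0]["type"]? "root"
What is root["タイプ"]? "leaf"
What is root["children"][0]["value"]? 40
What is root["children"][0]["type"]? "parent"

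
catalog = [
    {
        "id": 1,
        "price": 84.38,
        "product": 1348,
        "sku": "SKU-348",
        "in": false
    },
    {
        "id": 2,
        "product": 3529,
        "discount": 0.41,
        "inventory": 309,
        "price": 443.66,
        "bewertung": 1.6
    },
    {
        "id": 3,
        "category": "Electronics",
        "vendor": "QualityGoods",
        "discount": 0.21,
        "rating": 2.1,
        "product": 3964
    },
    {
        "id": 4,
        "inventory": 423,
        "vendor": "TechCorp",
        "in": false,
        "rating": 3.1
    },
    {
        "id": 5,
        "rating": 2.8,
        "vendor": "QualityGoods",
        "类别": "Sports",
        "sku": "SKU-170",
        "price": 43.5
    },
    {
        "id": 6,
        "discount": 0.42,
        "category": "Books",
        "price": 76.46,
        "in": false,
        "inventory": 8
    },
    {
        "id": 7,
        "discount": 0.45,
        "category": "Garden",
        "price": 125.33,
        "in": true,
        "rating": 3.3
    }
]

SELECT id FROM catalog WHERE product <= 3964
[1, 2, 3]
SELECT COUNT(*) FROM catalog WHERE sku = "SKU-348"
1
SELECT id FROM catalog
[1, 2, 3, 4, 5, 6, 7]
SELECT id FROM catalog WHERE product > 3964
[]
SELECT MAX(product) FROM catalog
3964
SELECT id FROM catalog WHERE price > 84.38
[2, 7]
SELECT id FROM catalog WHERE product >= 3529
[2, 3]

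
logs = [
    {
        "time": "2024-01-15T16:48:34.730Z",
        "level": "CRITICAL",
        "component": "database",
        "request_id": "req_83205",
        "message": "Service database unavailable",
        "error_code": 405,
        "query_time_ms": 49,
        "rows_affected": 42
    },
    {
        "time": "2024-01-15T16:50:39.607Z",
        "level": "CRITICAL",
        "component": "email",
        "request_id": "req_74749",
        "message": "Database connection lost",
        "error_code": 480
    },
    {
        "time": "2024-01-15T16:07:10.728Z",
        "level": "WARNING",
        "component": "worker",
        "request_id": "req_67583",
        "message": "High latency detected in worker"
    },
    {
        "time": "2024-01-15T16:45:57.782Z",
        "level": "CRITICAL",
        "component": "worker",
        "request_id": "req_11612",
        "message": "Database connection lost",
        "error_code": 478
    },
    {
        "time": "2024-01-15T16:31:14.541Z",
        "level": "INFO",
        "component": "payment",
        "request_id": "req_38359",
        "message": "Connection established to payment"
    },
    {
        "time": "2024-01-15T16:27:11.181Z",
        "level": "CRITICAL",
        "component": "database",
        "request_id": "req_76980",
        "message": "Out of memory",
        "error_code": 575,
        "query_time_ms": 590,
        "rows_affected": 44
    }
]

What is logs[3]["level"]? "CRITICAL"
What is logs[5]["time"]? "2024-01-15T16:27:11.181Z"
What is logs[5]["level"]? "CRITICAL"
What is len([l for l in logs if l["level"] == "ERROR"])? 0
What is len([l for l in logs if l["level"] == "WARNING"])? 1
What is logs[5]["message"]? "Out of memory"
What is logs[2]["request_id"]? "req_67583"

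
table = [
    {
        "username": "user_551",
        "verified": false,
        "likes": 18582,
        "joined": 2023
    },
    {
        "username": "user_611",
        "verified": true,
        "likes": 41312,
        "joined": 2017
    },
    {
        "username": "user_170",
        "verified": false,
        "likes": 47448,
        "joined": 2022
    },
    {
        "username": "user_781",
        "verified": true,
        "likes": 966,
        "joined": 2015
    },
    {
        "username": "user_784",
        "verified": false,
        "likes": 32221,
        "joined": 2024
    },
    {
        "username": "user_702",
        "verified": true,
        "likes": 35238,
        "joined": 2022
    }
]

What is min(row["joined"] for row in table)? 2015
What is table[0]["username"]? "user_551"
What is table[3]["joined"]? 2015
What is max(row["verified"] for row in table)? True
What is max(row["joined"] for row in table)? 2024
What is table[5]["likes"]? 35238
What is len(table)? 6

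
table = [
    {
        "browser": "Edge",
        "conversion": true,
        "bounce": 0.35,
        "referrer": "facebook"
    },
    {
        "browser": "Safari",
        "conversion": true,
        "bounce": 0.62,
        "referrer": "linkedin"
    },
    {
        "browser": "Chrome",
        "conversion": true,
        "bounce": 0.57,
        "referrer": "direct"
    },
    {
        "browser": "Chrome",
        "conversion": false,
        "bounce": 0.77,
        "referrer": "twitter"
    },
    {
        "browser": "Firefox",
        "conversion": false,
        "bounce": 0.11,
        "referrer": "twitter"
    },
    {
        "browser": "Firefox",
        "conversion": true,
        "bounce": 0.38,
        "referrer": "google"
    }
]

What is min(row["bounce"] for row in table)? 0.11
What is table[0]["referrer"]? "facebook"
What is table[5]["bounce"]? 0.38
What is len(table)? 6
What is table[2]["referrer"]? "direct"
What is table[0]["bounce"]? 0.35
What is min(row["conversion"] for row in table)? False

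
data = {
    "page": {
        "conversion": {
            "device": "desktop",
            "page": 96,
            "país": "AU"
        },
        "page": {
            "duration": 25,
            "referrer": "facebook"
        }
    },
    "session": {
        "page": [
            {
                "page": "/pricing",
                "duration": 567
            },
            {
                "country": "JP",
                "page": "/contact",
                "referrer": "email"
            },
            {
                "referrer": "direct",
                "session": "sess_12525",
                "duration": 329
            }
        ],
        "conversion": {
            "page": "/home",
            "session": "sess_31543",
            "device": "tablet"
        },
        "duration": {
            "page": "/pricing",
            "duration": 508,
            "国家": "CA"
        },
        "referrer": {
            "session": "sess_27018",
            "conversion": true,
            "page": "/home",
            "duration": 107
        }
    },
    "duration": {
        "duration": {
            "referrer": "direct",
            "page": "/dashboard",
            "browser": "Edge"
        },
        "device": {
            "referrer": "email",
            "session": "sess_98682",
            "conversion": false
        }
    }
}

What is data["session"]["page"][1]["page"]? "/contact"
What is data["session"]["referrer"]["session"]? "sess_27018"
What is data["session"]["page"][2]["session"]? "sess_12525"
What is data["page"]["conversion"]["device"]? "desktop"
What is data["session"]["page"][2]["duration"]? 329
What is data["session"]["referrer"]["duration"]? 107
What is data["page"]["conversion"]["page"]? 96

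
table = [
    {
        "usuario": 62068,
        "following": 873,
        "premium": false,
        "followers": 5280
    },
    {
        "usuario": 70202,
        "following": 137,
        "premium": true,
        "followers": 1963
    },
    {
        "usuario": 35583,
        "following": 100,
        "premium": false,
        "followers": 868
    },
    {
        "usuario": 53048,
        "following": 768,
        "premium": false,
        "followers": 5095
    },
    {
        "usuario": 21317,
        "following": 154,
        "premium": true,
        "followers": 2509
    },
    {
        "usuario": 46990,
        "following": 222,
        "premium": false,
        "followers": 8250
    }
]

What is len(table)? 6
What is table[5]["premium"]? False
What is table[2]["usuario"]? 35583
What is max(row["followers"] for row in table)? 8250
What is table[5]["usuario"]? 46990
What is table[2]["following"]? 100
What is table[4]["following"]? 154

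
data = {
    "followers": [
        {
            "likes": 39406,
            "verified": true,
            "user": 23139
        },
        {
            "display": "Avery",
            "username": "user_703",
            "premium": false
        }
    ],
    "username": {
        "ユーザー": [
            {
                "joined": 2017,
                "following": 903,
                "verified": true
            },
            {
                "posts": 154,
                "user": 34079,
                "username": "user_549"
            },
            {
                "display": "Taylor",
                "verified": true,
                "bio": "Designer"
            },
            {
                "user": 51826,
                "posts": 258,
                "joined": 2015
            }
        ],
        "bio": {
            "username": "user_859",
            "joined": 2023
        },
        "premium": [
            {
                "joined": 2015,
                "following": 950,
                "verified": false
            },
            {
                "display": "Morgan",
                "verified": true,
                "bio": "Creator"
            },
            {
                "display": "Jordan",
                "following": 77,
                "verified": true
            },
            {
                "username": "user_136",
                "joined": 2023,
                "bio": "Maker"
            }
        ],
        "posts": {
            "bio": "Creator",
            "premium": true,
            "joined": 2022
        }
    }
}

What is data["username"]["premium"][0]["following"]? 950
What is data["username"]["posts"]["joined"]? 2022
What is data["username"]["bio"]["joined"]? 2023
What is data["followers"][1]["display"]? "Avery"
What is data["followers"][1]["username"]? "user_703"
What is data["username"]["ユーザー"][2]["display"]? "Taylor"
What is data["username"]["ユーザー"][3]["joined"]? 2015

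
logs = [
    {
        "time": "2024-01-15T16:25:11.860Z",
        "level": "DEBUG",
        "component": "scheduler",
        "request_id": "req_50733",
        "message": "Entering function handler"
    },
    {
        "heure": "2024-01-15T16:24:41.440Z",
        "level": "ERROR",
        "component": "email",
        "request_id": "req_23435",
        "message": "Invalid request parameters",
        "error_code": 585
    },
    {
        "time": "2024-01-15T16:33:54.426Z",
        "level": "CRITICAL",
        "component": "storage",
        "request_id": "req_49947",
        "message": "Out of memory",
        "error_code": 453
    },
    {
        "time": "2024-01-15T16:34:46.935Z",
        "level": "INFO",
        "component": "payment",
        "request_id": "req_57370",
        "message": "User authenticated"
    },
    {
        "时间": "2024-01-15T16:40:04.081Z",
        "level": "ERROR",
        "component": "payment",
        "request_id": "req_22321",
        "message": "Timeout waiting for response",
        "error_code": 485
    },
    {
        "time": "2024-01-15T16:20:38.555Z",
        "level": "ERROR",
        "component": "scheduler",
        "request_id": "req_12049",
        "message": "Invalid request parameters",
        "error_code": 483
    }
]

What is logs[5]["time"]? "2024-01-15T16:20:38.555Z"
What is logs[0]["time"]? "2024-01-15T16:25:11.860Z"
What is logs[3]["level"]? "INFO"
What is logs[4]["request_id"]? "req_22321"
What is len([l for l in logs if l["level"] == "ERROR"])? 3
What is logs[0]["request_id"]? "req_50733"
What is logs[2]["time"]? "2024-01-15T16:33:54.426Z"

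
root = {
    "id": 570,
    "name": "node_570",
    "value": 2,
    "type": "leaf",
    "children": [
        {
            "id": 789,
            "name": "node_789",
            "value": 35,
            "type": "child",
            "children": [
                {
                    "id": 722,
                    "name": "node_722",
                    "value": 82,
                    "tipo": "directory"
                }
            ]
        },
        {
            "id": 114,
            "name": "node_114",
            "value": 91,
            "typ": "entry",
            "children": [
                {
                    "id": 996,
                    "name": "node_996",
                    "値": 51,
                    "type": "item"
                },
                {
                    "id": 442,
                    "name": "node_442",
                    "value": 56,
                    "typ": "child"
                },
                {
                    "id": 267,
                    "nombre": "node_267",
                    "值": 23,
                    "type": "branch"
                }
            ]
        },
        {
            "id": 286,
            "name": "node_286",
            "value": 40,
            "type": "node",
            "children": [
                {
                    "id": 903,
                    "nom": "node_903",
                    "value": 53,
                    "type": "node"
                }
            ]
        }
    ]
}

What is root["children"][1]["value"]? 91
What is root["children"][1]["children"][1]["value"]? 56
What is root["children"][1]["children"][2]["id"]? 267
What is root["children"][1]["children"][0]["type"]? "item"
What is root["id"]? 570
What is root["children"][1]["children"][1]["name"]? "node_442"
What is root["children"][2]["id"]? 286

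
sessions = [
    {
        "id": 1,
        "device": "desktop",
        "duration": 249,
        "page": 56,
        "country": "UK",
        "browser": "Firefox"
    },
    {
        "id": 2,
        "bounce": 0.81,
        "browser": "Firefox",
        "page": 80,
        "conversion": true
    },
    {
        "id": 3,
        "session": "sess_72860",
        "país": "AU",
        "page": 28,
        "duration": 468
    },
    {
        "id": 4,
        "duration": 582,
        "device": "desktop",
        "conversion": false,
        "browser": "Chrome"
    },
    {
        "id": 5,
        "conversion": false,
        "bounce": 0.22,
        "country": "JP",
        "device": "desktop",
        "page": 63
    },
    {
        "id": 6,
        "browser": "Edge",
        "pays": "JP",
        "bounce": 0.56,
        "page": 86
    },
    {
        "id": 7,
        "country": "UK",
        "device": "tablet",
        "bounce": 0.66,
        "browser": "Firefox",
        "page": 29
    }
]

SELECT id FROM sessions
[1, 2, 3, 4, 5, 6, 7]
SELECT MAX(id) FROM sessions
7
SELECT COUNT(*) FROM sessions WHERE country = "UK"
2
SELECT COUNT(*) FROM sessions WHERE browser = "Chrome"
1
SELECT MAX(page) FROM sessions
86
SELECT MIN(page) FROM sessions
28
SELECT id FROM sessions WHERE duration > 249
[3, 4]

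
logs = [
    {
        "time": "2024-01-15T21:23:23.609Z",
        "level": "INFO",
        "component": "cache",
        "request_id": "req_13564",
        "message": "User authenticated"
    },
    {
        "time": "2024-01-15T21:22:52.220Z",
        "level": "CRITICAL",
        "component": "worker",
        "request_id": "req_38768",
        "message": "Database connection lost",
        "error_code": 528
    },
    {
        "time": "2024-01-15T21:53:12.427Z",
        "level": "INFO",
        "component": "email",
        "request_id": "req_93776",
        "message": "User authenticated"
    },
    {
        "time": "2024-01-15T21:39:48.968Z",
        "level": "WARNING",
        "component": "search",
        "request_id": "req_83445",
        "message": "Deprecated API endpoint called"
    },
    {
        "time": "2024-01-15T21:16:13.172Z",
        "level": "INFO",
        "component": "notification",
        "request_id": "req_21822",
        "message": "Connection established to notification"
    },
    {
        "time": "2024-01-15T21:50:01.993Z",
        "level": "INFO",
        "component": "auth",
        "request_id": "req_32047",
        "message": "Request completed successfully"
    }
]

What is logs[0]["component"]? "cache"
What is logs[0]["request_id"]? "req_13564"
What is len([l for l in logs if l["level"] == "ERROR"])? 0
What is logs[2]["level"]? "INFO"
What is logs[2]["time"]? "2024-01-15T21:53:12.427Z"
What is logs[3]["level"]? "WARNING"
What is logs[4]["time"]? "2024-01-15T21:16:13.172Z"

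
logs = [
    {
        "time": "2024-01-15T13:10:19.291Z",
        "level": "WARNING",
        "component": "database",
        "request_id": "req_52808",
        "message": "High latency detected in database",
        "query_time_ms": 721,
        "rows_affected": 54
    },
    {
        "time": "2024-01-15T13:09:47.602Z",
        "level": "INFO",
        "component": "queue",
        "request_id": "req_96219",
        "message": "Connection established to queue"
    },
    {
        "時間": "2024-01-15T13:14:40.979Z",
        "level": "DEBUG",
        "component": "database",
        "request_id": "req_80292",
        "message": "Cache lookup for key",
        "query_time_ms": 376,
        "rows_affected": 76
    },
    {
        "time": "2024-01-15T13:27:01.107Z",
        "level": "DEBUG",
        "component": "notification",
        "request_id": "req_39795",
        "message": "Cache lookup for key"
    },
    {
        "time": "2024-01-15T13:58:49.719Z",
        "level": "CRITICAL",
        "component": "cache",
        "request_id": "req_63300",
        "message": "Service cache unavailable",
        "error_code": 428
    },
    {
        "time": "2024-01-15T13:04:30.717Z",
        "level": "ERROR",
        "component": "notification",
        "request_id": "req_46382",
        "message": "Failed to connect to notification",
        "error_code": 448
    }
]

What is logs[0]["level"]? "WARNING"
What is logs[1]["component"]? "queue"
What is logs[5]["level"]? "ERROR"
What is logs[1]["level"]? "INFO"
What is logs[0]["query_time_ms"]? 721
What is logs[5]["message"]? "Failed to connect to notification"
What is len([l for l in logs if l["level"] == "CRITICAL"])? 1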